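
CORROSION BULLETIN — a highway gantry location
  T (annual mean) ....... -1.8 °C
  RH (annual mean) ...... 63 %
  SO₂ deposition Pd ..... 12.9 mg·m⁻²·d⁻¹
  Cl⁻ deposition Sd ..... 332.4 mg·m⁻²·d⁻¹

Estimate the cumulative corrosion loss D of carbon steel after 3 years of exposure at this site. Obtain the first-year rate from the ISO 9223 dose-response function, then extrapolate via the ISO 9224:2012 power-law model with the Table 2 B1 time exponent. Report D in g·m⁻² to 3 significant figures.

D(3) = 443 g·m⁻²

carbon steel: temperature factor f = +0.150·(-11.8) = -1.7700
  sulphur-dioxide contribution → 4.018 μm/a
  chloride contribution → 27.78 μm/a
  ⇒ r_corr(carbon steel) = 31.79 μm/a
Power-law: D(3) = r_corr · 3^0.523
  D(3) = 31.79 × 3^0.523 = 31.79 × 1.776 = 56.48 μm
  Mass loss = 56.48 μm × 7.85 g/cm³ = 443.3 g·m⁻²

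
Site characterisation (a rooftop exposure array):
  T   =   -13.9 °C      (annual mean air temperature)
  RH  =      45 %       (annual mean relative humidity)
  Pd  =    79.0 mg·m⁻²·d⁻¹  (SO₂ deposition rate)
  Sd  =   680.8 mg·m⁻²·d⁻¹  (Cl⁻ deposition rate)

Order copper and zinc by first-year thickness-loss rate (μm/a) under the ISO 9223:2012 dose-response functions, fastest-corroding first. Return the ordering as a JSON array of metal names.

["zinc", "copper"]

copper: f(T) = +0.126·(T−10) [T≤10 °C] = -3.0114
  sulphur-dioxide contribution → 0.01156 μm/a
  chloride contribution → 0.1525 μm/a
  ⇒ r_corr(copper) = 0.1641 μm/a
zinc: T≤10 °C ⇒ hinge +0.038·(-13.9−10) = -0.9082
  sulphur-dioxide contribution → 0.2819 μm/a
  chloride contribution → 0.317 μm/a
  total first-year rate 0.5989 μm/a
Ordering by μm/a: zinc (0.599) > copper (0.164)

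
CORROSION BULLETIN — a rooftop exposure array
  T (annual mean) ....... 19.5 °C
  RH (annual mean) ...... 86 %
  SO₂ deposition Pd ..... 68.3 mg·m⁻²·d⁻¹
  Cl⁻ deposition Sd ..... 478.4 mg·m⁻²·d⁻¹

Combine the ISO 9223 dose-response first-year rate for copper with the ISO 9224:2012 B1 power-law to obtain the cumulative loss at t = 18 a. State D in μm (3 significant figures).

copper: temperature factor f = -0.080·(9.5) = -0.7600
  Pd branch = 0.0053·Pd^0.26·e^(0.059·RH+f) = 1.188 μm/a
  Sd branch = 0.01025·Sd^0.27·e^(0.036·RH+0.049·T) = 3.118 μm/a
  r_corr = 1.188 + 3.118 = 4.305 μm/a
Long-term exponent b (ISO 9224 Table 2, B1) = 0.667
  D(18) = 4.305 × 18^0.667 = 4.305 × 6.875 = 29.6 μm

D(18) = 29.6 μm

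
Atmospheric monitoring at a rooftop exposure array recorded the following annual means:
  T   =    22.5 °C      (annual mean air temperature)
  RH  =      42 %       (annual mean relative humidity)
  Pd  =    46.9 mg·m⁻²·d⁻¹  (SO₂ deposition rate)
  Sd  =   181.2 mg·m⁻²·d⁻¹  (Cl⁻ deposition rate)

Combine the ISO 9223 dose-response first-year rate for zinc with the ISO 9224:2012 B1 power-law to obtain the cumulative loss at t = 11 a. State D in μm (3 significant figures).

zinc: temperature factor f = -0.071·(12.5) = -0.8875
  SO₂ term: 0.0129·46.9^0.44·exp(0.046·42-0.8875) = 0.1993
  Sd branch = 0.0175·Sd^0.57·e^(0.008·RH+0.085·T) = 3.211 μm/a
  r_corr = 0.1993 + 3.211 = 3.411 μm/a
ISO 9224: D(t) = r_corr · t^b with b = 0.813 (zinc, B1)
  D(11) = 3.411 × 11^0.813 = 3.411 × 7.025 = 23.96 μm

D(11) = 24.0 μm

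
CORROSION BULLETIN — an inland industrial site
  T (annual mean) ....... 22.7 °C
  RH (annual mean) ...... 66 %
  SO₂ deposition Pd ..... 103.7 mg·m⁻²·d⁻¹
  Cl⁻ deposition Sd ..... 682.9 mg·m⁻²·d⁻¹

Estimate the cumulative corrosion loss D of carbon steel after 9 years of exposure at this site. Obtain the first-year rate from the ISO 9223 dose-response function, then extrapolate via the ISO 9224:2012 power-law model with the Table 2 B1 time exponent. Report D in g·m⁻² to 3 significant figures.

carbon steel: f(T) = -0.054·(T−10) [T>10 °C] = -0.6858
  Pd branch = 1.77·Pd^0.52·e^(0.02·RH+f) = 37.29 μm/a
  Cl⁻ term: 0.102·682.9^0.62·exp(0.033·66+0.04·22.7) = 127.7
  r_corr = 37.29 + 127.7 = 165 μm/a
Long-term exponent b (ISO 9224 Table 2, B1) = 0.523
  D(9) = 165 × 9^0.523 = 165 × 3.156 = 520.6 μm
  Mass loss = 520.6 μm × 7.85 g/cm³ = 4087 g·m⁻²

D(9) = 4.09e+03 g·m⁻²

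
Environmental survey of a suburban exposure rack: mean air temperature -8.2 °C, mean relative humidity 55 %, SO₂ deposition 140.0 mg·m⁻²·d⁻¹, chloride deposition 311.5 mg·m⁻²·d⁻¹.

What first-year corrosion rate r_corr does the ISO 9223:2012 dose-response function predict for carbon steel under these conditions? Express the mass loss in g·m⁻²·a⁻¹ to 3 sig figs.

r_corr = 160 g·m⁻²·a⁻¹

carbon steel: f(T) = +0.150·(T−10) [T≤10 °C] = -2.7300
  SO₂ term: 1.77·140.0^0.52·exp(0.02·55-2.7300) = 4.53
  Sd branch = 0.102·Sd^0.62·e^(0.033·RH+0.04·T) = 15.86 μm/a
  r_corr = 4.53 + 15.86 = 20.39 μm/a
Convert to mass loss: 20.39 μm/a × 7.85 g/cm³ = 160.1 g·m⁻²·a⁻¹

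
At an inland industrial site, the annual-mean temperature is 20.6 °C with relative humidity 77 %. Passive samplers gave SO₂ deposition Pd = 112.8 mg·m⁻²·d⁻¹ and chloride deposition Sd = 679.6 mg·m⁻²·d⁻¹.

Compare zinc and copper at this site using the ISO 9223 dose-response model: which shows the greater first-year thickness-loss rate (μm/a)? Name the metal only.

zinc: T>10 °C ⇒ hinge -0.071·(20.6−10) = -0.7526
  sulphur-dioxide contribution → 1.679 μm/a
  chloride contribution → 7.681 μm/a
  ⇒ r_corr(zinc) = 9.36 μm/a
copper: T>10 °C ⇒ hinge -0.080·(20.6−10) = -0.8480
  sulphur-dioxide contribution → 0.7288 μm/a
  chloride contribution → 2.616 μm/a
  total first-year rate 3.345 μm/a
Ordering by μm/a: zinc (9.36) > copper (3.34)

zinc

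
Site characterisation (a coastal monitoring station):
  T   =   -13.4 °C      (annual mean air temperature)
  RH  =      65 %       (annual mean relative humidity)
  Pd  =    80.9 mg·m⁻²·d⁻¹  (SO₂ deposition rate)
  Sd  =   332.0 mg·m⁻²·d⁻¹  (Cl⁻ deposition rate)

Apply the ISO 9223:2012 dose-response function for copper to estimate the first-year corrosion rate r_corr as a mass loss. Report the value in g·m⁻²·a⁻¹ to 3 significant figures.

copper: T≤10 °C ⇒ hinge +0.126·(-13.4−10) = -2.9484
  Pd branch = 0.0053·Pd^0.26·e^(0.059·RH+f) = 0.04031 μm/a
  Cl⁻ term: 0.01025·332.0^0.27·exp(0.036·65+0.049·-13.4) = 0.2646
  r_corr = 0.04031 + 0.2646 = 0.3049 μm/a
Convert to mass loss: 0.3049 μm/a × 8.96 g/cm³ = 2.732 g·m⁻²·a⁻¹

r_corr = 2.73 g·m⁻²·a⁻¹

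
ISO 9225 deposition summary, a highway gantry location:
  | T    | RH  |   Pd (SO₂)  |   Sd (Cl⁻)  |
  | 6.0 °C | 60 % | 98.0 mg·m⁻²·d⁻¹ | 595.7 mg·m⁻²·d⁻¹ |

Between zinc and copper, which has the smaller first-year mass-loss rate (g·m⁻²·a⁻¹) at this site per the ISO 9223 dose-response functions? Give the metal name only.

zinc: T≤10 °C ⇒ hinge +0.038·(6.0−10) = -0.1520
  SO₂ term: 0.0129·98.0^0.44·exp(0.046·60-0.1520) = 1.316
  Cl⁻ term: 0.0175·595.7^0.57·exp(0.008·60+0.085·6.0) = 1.798
  r_corr = 1.316 + 1.798 = 3.114 μm/a
  mass loss = 3.114 μm/a × 7.14 g/cm³ = 22.24 g·m⁻²·a⁻¹
copper: f(T) = +0.126·(T−10) [T≤10 °C] = -0.5040
  Pd branch = 0.0053·Pd^0.26·e^(0.059·RH+f) = 0.3635 μm/a
  Sd branch = 0.01025·Sd^0.27·e^(0.036·RH+0.049·T) = 0.6695 μm/a
  sum: 0.3635 + 0.6695 → r_corr = 1.033 μm/a
  mass loss = 1.033 μm/a × 8.96 g/cm³ = 9.256 g·m⁻²·a⁻¹
Ordering by g·m⁻²·a⁻¹: zinc (22.2) > copper (9.26)

copper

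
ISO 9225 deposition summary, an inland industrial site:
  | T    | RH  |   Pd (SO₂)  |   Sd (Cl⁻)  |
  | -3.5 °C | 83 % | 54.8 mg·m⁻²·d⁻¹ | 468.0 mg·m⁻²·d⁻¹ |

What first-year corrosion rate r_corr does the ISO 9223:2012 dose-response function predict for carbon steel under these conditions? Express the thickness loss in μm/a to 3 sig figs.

r_corr = 71.9 μm/a

carbon steel: f(T) = +0.150·(T−10) [T≤10 °C] = -2.0250
  sulphur-dioxide contribution → 9.854 μm/a
  chloride contribution → 62.07 μm/a
  ⇒ r_corr(carbon steel) = 71.92 μm/a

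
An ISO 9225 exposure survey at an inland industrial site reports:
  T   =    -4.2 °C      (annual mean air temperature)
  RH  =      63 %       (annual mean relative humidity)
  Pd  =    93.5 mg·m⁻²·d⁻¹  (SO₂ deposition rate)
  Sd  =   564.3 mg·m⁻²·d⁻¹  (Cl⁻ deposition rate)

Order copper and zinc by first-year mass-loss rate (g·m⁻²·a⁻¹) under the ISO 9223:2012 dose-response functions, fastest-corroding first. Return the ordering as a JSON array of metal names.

copper: temperature factor f = +0.126·(-14.2) = -1.7892
  Pd branch = 0.0053·Pd^0.26·e^(0.059·RH+f) = 0.1186 μm/a
  Sd branch = 0.01025·Sd^0.27·e^(0.036·RH+0.049·T) = 0.4459 μm/a
  r_corr = 0.1186 + 0.4459 = 0.5645 μm/a
  mass loss = 0.5645 μm/a × 8.96 g/cm³ = 5.057 g·m⁻²·a⁻¹
zinc: T≤10 °C ⇒ hinge +0.038·(-4.2−10) = -0.5396
  SO₂ term: 0.0129·93.5^0.44·exp(0.046·63-0.5396) = 1.005
  Cl⁻ term: 0.0175·564.3^0.57·exp(0.008·63+0.085·-4.2) = 0.7503
  r_corr = 1.005 + 0.7503 = 1.755 μm/a
  mass loss = 1.755 μm/a × 7.14 g/cm³ = 12.53 g·m⁻²·a⁻¹
Ordering by g·m⁻²·a⁻¹: zinc (12.5) > copper (5.06)

["zinc", "copper"]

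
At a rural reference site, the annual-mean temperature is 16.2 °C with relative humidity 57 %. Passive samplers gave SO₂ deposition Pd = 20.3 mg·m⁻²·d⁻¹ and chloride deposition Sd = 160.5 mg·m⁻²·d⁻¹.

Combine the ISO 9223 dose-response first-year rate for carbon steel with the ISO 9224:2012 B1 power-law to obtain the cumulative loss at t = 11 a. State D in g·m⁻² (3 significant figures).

carbon steel: f(T) = -0.054·(T−10) [T>10 °C] = -0.3348
  SO₂ term: 1.77·20.3^0.52·exp(0.02·57-0.3348) = 18.95
  Cl⁻ term: 0.102·160.5^0.62·exp(0.033·57+0.04·16.2) = 29.81
  sum: 18.95 + 29.81 → r_corr = 48.76 μm/a
Long-term exponent b (ISO 9224 Table 2, B1) = 0.523
  D(11) = 48.76 × 11^0.523 = 48.76 × 3.505 = 170.9 μm
  Mass loss = 170.9 μm × 7.85 g/cm³ = 1341 g·m⁻²

D(11) = 1.34e+03 g·m⁻²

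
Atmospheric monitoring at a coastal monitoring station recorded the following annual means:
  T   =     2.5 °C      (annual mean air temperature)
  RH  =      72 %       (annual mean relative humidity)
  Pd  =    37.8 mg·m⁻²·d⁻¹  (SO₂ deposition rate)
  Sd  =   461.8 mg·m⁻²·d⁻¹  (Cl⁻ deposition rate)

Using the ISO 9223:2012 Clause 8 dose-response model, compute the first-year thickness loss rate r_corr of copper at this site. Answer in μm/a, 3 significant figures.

r_corr = 1.18 μm/a

copper: T≤10 °C ⇒ hinge +0.126·(2.5−10) = -0.9450
  sulphur-dioxide contribution → 0.3706 μm/a
  chloride contribution → 0.811 μm/a
  ⇒ r_corr(copper) = 1.182 μm/a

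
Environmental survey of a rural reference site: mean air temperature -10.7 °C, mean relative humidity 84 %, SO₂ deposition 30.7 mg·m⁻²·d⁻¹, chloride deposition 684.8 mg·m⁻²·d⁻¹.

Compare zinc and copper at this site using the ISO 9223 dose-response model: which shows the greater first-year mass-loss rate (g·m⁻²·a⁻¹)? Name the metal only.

zinc: T≤10 °C ⇒ hinge +0.038·(-10.7−10) = -0.7866
  SO₂ term: 0.0129·30.7^0.44·exp(0.046·84-0.7866) = 1.263
  Cl⁻ term: 0.0175·684.8^0.57·exp(0.008·84+0.085·-10.7) = 0.5704
  r_corr = 1.263 + 0.5704 = 1.833 μm/a
  mass loss = 1.833 μm/a × 7.14 g/cm³ = 13.09 g·m⁻²·a⁻¹
copper: temperature factor f = +0.126·(-20.7) = -2.6082
  SO₂ term: 0.0053·30.7^0.26·exp(0.059·84-2.6082) = 0.1351
  Cl⁻ term: 0.01025·684.8^0.27·exp(0.036·84+0.049·-10.7) = 0.7277
  sum: 0.1351 + 0.7277 → r_corr = 0.8627 μm/a
  mass loss = 0.8627 μm/a × 8.96 g/cm³ = 7.73 g·m⁻²·a⁻¹
Ordering by g·m⁻²·a⁻¹: zinc (13.1) > copper (7.73)

zinc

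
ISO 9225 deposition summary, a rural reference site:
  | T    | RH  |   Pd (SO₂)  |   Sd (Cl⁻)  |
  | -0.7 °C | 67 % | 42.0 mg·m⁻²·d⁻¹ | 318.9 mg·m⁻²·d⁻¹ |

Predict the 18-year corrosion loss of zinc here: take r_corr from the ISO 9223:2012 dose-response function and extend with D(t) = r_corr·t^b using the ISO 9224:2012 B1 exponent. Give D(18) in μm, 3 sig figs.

zinc: T≤10 °C ⇒ hinge +0.038·(-0.7−10) = -0.4066
  SO₂ term: 0.0129·42.0^0.44·exp(0.046·67-0.4066) = 0.9699
  Cl⁻ term: 0.0175·318.9^0.57·exp(0.008·67+0.085·-0.7) = 0.7535
  sum: 0.9699 + 0.7535 → r_corr = 1.723 μm/a
ISO 9224: D(t) = r_corr · t^b with b = 0.813 (zinc, B1)
  D(18) = 1.723 × 18^0.813 = 1.723 × 10.48 = 18.07 μm

D(18) = 18.1 μm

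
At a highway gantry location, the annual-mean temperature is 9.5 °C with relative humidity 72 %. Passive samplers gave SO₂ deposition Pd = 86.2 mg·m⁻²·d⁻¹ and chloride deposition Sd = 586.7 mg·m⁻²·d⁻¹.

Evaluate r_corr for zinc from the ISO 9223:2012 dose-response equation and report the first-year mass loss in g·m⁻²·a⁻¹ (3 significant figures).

zinc: f(T) = +0.038·(T−10) [T≤10 °C] = -0.0190
  Pd branch = 0.0129·Pd^0.44·e^(0.046·RH+f) = 2.468 μm/a
  Sd branch = 0.0175·Sd^0.57·e^(0.008·RH+0.085·T) = 2.642 μm/a
  sum: 2.468 + 2.642 → r_corr = 5.11 μm/a
Convert to mass loss: 5.11 μm/a × 7.14 g/cm³ = 36.48 g·m⁻²·a⁻¹

r_corr = 36.5 g·m⁻²·a⁻¹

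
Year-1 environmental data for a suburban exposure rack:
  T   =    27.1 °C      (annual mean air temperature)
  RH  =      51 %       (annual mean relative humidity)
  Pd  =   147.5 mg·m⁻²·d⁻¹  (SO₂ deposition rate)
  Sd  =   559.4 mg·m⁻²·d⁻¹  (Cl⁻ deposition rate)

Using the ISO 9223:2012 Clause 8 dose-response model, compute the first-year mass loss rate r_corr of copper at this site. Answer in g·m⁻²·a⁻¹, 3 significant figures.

copper: f(T) = -0.080·(T−10) [T>10 °C] = -1.3680
  SO₂ term: 0.0053·147.5^0.26·exp(0.059·51-1.3680) = 0.1002
  Sd branch = 0.01025·Sd^0.27·e^(0.036·RH+0.049·T) = 1.339 μm/a
  sum: 0.1002 + 1.339 → r_corr = 1.439 μm/a
Convert to mass loss: 1.439 μm/a × 8.96 g/cm³ = 12.89 g·m⁻²·a⁻¹

r_corr = 12.9 g·m⁻²·a⁻¹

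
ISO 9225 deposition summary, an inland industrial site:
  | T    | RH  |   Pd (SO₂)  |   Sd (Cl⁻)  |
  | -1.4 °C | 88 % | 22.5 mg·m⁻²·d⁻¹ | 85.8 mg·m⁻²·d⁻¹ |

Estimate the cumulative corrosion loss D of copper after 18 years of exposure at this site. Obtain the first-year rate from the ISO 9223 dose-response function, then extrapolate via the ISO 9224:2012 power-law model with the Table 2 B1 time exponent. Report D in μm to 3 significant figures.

D(18) = 8.70 μm

copper: T≤10 °C ⇒ hinge +0.126·(-1.4−10) = -1.4364
  sulphur-dioxide contribution → 0.5092 μm/a
  chloride contribution → 0.7565 μm/a
  ⇒ r_corr(copper) = 1.266 μm/a
ISO 9224: D(t) = r_corr · t^b with b = 0.667 (copper, B1)
  D(18) = 1.266 × 18^0.667 = 1.266 × 6.875 = 8.702 μm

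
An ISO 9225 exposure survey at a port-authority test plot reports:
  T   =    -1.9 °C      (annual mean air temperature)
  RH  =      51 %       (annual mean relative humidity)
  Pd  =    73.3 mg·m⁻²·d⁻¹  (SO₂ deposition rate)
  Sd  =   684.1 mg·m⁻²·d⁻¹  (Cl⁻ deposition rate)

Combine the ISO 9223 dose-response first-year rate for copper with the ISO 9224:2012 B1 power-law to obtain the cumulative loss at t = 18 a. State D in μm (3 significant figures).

copper: f(T) = +0.126·(T−10) [T≤10 °C] = -1.4994
  SO₂ term: 0.0053·73.3^0.26·exp(0.059·51-1.4994) = 0.07325
  Sd branch = 0.01025·Sd^0.27·e^(0.036·RH+0.049·T) = 0.3413 μm/a
  r_corr = 0.07325 + 0.3413 = 0.4146 μm/a
Long-term exponent b (ISO 9224 Table 2, B1) = 0.667
  D(18) = 0.4146 × 18^0.667 = 0.4146 × 6.875 = 2.85 μm

D(18) = 2.85 μm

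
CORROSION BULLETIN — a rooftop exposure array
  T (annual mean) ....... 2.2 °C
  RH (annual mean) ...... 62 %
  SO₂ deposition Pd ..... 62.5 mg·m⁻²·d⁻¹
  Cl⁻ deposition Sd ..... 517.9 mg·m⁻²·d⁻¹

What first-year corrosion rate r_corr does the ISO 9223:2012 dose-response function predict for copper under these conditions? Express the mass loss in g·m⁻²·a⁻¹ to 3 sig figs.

r_corr = 7.17 g·m⁻²·a⁻¹

copper: f(T) = +0.126·(T−10) [T≤10 °C] = -0.9828
  Pd branch = 0.0053·Pd^0.26·e^(0.059·RH+f) = 0.2254 μm/a
  Sd branch = 0.01025·Sd^0.27·e^(0.036·RH+0.049·T) = 0.5751 μm/a
  r_corr = 0.2254 + 0.5751 = 0.8005 μm/a
Convert to mass loss: 0.8005 μm/a × 8.96 g/cm³ = 7.173 g·m⁻²·a⁻¹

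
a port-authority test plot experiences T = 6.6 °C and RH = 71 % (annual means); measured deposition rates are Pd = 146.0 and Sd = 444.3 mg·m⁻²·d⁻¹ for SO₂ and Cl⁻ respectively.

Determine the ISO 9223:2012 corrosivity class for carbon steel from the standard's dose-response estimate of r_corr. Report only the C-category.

carbon steel: T≤10 °C ⇒ hinge +0.150·(6.6−10) = -0.5100
  sulphur-dioxide contribution → 58.7 μm/a
  chloride contribution → 60.59 μm/a
  total first-year rate 119.3 μm/a
Category bounds: 80…200 μm/a bracket r_corr ⇒ C5

C5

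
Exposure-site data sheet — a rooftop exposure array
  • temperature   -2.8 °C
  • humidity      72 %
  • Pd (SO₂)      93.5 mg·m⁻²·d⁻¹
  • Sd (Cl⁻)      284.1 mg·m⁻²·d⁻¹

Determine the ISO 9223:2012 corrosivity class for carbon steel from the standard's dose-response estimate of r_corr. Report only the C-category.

C3

carbon steel: T≤10 °C ⇒ hinge +0.150·(-2.8−10) = -1.9200
  Pd branch = 1.77·Pd^0.52·e^(0.02·RH+f) = 11.6 μm/a
  Cl⁻ term: 0.102·284.1^0.62·exp(0.033·72+0.04·-2.8) = 32.58
  sum: 11.6 + 32.58 → r_corr = 44.18 μm/a
Category bounds: 25…50 μm/a bracket r_corr ⇒ C3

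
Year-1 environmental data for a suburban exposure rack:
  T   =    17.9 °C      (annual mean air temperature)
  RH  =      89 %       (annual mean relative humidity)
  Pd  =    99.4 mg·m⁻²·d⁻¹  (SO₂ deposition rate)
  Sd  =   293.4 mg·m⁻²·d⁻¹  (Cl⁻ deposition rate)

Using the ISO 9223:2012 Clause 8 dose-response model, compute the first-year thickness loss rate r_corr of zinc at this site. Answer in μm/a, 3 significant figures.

r_corr = 7.50 μm/a

zinc: temperature factor f = -0.071·(7.9) = -0.5609
  SO₂ term: 0.0129·99.4^0.44·exp(0.046·89-0.5609) = 3.341
  Sd branch = 0.0175·Sd^0.57·e^(0.008·RH+0.085·T) = 4.164 μm/a
  r_corr = 3.341 + 4.164 = 7.505 μm/a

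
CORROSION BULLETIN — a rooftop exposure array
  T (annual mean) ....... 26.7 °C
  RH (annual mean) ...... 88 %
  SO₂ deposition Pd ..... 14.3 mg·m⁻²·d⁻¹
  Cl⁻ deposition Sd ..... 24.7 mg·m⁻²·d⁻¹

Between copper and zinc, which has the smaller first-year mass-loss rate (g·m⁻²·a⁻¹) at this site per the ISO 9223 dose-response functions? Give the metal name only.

zinc

copper: temperature factor f = -0.080·(16.7) = -1.3360
  SO₂ term: 0.0053·14.3^0.26·exp(0.059·88-1.3360) = 0.5004
  Cl⁻ term: 0.01025·24.7^0.27·exp(0.036·88+0.049·26.7) = 2.142
  sum: 0.5004 + 2.142 → r_corr = 2.642 μm/a
  mass loss = 2.642 μm/a × 8.96 g/cm³ = 23.67 g·m⁻²·a⁻¹
zinc: f(T) = -0.071·(T−10) [T>10 °C] = -1.1857
  SO₂ term: 0.0129·14.3^0.44·exp(0.046·88-1.1857) = 0.7278
  Cl⁻ term: 0.0175·24.7^0.57·exp(0.008·88+0.085·26.7) = 2.129
  sum: 0.7278 + 2.129 → r_corr = 2.857 μm/a
  mass loss = 2.857 μm/a × 7.14 g/cm³ = 20.4 g·m⁻²·a⁻¹
Ordering by g·m⁻²·a⁻¹: copper (23.7) > zinc (20.4)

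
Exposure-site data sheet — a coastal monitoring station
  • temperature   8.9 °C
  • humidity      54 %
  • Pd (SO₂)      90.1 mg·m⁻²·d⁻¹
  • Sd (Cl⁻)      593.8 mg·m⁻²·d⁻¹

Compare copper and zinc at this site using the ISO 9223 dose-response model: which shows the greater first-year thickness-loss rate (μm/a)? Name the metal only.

zinc

copper: f(T) = +0.126·(T−10) [T≤10 °C] = -0.1386
  Pd branch = 0.0053·Pd^0.26·e^(0.059·RH+f) = 0.3597 μm/a
  Cl⁻ term: 0.01025·593.8^0.27·exp(0.036·54+0.049·8.9) = 0.6213
  sum: 0.3597 + 0.6213 → r_corr = 0.981 μm/a
zinc: T≤10 °C ⇒ hinge +0.038·(8.9−10) = -0.0418
  Pd branch = 0.0129·Pd^0.44·e^(0.046·RH+f) = 1.075 μm/a
  Cl⁻ term: 0.0175·593.8^0.57·exp(0.008·54+0.085·8.9) = 2.189
  r_corr = 1.075 + 2.189 = 3.263 μm/a
Ordering by μm/a: zinc (3.26) > copper (0.981)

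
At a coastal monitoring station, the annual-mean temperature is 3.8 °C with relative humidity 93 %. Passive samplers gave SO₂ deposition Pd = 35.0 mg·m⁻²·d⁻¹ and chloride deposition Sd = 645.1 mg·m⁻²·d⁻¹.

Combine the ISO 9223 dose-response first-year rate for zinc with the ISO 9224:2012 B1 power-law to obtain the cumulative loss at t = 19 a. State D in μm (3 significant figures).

D(19) = 60.7 μm

zinc: f(T) = +0.038·(T−10) [T≤10 °C] = -0.2356
  Pd branch = 0.0129·Pd^0.44·e^(0.046·RH+f) = 3.512 μm/a
  Cl⁻ term: 0.0175·645.1^0.57·exp(0.008·93+0.085·3.8) = 2.032
  r_corr = 3.512 + 2.032 = 5.544 μm/a
ISO 9224: D(t) = r_corr · t^b with b = 0.813 (zinc, B1)
  D(19) = 5.544 × 19^0.813 = 5.544 × 10.96 = 60.74 μm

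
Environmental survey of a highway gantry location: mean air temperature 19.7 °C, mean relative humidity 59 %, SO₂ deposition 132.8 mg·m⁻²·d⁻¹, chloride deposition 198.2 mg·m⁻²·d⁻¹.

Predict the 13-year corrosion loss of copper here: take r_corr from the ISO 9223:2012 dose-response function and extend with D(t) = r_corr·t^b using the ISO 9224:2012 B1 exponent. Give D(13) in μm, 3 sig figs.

copper: T>10 °C ⇒ hinge -0.080·(19.7−10) = -0.7760
  SO₂ term: 0.0053·132.8^0.26·exp(0.059·59-0.7760) = 0.2825
  Cl⁻ term: 0.01025·198.2^0.27·exp(0.036·59+0.049·19.7) = 0.9389
  sum: 0.2825 + 0.9389 → r_corr = 1.221 μm/a
Power-law: D(13) = r_corr · 13^0.667
  D(13) = 1.221 × 13^0.667 = 1.221 × 5.534 = 6.759 μm

D(13) = 6.76 μm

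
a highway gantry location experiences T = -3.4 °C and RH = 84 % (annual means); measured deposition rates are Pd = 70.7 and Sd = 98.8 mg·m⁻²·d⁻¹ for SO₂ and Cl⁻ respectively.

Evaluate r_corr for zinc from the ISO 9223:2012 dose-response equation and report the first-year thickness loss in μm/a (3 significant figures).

r_corr = 2.76 μm/a

zinc: f(T) = +0.038·(T−10) [T≤10 °C] = -0.5092
  SO₂ term: 0.0129·70.7^0.44·exp(0.046·84-0.5092) = 2.406
  Sd branch = 0.0175·Sd^0.57·e^(0.008·RH+0.085·T) = 0.3519 μm/a
  r_corr = 2.406 + 0.3519 = 2.758 μm/a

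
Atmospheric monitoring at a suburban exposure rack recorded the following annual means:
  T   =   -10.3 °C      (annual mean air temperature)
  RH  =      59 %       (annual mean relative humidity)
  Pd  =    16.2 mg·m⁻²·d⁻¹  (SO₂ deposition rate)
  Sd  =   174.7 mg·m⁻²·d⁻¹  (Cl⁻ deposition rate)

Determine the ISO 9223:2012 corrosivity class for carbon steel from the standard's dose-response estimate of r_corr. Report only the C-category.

C2

carbon steel: temperature factor f = +0.150·(-20.3) = -3.0450
  SO₂ term: 1.77·16.2^0.52·exp(0.02·59-3.0450) = 1.167
  Sd branch = 0.102·Sd^0.62·e^(0.033·RH+0.04·T) = 11.63 μm/a
  sum: 1.167 + 11.63 → r_corr = 12.79 μm/a
12.8 μm/a falls in (1.3, 25] for carbon steel → category C2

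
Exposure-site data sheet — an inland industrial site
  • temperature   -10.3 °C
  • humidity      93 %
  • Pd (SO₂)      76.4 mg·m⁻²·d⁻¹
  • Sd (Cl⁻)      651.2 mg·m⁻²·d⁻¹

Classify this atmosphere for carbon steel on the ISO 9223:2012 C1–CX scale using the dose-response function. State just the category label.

carbon steel: temperature factor f = +0.150·(-20.3) = -3.0450
  SO₂ term: 1.77·76.4^0.52·exp(0.02·93-3.0450) = 5.159
  Cl⁻ term: 0.102·651.2^0.62·exp(0.033·93+0.04·-10.3) = 80.73
  r_corr = 5.159 + 80.73 = 85.89 μm/a
Category bounds: 80…200 μm/a bracket r_corr ⇒ C5

C5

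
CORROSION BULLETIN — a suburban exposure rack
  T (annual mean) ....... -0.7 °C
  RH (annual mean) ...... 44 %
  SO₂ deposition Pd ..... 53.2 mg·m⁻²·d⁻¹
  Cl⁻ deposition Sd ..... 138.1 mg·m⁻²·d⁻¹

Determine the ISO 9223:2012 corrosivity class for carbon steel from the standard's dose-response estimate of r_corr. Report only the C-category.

carbon steel: f(T) = +0.150·(T−10) [T≤10 °C] = -1.6050
  SO₂ term: 1.77·53.2^0.52·exp(0.02·44-1.6050) = 6.77
  Cl⁻ term: 0.102·138.1^0.62·exp(0.033·44+0.04·-0.7) = 8.994
  r_corr = 6.77 + 8.994 = 15.76 μm/a
ISO 9223 Table 2 (carbon steel): 1.3 < 15.8 ≤ 25 μm/a ⇒ C2

C2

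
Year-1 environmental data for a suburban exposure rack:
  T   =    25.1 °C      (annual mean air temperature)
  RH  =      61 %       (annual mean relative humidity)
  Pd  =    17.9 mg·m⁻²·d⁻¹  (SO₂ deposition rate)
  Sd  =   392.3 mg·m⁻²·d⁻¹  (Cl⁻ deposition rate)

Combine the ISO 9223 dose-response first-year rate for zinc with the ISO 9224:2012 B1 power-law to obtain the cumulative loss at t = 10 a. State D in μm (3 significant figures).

zinc: T>10 °C ⇒ hinge -0.071·(25.1−10) = -1.0721
  Pd branch = 0.0129·Pd^0.44·e^(0.046·RH+f) = 0.2599 μm/a
  Cl⁻ term: 0.0175·392.3^0.57·exp(0.008·61+0.085·25.1) = 7.243
  sum: 0.2599 + 7.243 → r_corr = 7.503 μm/a
Long-term exponent b (ISO 9224 Table 2, B1) = 0.813
  D(10) = 7.503 × 10^0.813 = 7.503 × 6.501 = 48.78 μm

D(10) = 48.8 μm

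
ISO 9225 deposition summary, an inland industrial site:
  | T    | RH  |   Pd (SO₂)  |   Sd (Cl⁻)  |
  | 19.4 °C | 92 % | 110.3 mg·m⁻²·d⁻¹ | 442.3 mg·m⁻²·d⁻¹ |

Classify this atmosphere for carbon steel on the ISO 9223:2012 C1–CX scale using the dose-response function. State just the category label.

CX

carbon steel: temperature factor f = -0.054·(9.4) = -0.5076
  Pd branch = 1.77·Pd^0.52·e^(0.02·RH+f) = 77.4 μm/a
  Cl⁻ term: 0.102·442.3^0.62·exp(0.033·92+0.04·19.4) = 201.6
  r_corr = 77.4 + 201.6 = 279 μm/a
Category bounds: 200…700 μm/a bracket r_corr ⇒ CX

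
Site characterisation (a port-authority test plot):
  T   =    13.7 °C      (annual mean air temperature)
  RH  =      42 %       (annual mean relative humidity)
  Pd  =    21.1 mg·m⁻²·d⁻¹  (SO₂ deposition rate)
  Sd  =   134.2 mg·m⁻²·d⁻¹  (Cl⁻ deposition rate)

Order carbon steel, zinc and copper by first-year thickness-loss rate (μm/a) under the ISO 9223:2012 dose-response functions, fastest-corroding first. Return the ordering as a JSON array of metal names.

carbon steel: f(T) = -0.054·(T−10) [T>10 °C] = -0.1998
  sulphur-dioxide contribution → 16.39 μm/a
  chloride contribution → 14.71 μm/a
  ⇒ r_corr(carbon steel) = 31.11 μm/a
zinc: f(T) = -0.071·(T−10) [T>10 °C] = -0.2627
  sulphur-dioxide contribution → 0.262 μm/a
  chloride contribution → 1.281 μm/a
  ⇒ r_corr(zinc) = 1.543 μm/a
copper: T>10 °C ⇒ hinge -0.080·(13.7−10) = -0.2960
  sulphur-dioxide contribution → 0.1038 μm/a
  chloride contribution → 0.3415 μm/a
  ⇒ r_corr(copper) = 0.4453 μm/a
Ordering by μm/a: carbon steel (31.1) > zinc (1.54) > copper (0.445)

["carbon steel", "zinc", "copper"]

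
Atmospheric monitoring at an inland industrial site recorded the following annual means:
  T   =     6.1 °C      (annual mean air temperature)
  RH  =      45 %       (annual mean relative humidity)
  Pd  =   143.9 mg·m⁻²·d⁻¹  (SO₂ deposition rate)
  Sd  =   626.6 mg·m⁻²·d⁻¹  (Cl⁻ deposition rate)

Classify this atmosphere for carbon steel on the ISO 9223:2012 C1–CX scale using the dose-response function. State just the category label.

C4

carbon steel: temperature factor f = +0.150·(-3.9) = -0.5850
  Pd branch = 1.77·Pd^0.52·e^(0.02·RH+f) = 32.13 μm/a
  Cl⁻ term: 0.102·626.6^0.62·exp(0.033·45+0.04·6.1) = 31.16
  r_corr = 32.13 + 31.16 = 63.3 μm/a
Category bounds: 50…80 μm/a bracket r_corr ⇒ C4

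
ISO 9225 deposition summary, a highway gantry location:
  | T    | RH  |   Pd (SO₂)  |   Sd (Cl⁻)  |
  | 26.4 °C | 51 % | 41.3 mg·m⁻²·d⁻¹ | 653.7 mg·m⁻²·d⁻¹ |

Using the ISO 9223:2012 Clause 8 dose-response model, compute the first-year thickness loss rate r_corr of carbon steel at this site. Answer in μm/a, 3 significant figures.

carbon steel: temperature factor f = -0.054·(16.4) = -0.8856
  Pd branch = 1.77·Pd^0.52·e^(0.02·RH+f) = 14.02 μm/a
  Sd branch = 0.102·Sd^0.62·e^(0.033·RH+0.04·T) = 87.83 μm/a
  sum: 14.02 + 87.83 → r_corr = 101.9 μm/a

r_corr = 102 μm/a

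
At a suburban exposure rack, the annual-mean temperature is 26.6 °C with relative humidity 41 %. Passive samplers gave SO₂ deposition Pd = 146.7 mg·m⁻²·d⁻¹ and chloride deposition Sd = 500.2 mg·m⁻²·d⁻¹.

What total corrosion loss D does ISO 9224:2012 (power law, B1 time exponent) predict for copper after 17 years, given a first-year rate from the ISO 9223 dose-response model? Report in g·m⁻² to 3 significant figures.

copper: f(T) = -0.080·(T−10) [T>10 °C] = -1.3280
  Pd branch = 0.0053·Pd^0.26·e^(0.059·RH+f) = 0.05772 μm/a
  Sd branch = 0.01025·Sd^0.27·e^(0.036·RH+0.049·T) = 0.8842 μm/a
  sum: 0.05772 + 0.8842 → r_corr = 0.942 μm/a
Power-law: D(17) = r_corr · 17^0.667
  D(17) = 0.942 × 17^0.667 = 0.942 × 6.618 = 6.234 μm
  Mass loss = 6.234 μm × 8.96 g/cm³ = 55.85 g·m⁻²

D(17) = 55.9 g·m⁻²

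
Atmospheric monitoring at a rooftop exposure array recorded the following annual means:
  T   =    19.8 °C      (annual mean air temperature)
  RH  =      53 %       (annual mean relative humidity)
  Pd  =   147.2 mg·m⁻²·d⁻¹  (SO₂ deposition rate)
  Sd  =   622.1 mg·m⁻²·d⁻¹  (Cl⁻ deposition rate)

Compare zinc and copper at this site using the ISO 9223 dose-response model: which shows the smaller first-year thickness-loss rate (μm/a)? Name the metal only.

zinc: T>10 °C ⇒ hinge -0.071·(19.8−10) = -0.6958
  sulphur-dioxide contribution → 0.6624 μm/a
  chloride contribution → 5.631 μm/a
  ⇒ r_corr(zinc) = 6.294 μm/a
copper: f(T) = -0.080·(T−10) [T>10 °C] = -0.7840
  sulphur-dioxide contribution → 0.2021 μm/a
  chloride contribution → 1.035 μm/a
  total first-year rate 1.237 μm/a
Ordering by μm/a: zinc (6.29) > copper (1.24)

copper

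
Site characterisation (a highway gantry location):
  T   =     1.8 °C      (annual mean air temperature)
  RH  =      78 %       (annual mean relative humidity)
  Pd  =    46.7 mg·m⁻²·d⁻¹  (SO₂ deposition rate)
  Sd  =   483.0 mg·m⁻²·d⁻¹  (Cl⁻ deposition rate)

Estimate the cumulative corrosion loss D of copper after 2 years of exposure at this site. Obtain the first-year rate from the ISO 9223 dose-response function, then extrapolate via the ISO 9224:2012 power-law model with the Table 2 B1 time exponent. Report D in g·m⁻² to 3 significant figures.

copper: temperature factor f = +0.126·(-8.2) = -1.0332
  sulphur-dioxide contribution → 0.5108 μm/a
  chloride contribution → 0.9844 μm/a
  total first-year rate 1.495 μm/a
Power-law: D(2) = r_corr · 2^0.667
  D(2) = 1.495 × 2^0.667 = 1.495 × 1.588 = 2.374 μm
  Mass loss = 2.374 μm × 8.96 g/cm³ = 21.27 g·m⁻²

D(2) = 21.3 g·m⁻²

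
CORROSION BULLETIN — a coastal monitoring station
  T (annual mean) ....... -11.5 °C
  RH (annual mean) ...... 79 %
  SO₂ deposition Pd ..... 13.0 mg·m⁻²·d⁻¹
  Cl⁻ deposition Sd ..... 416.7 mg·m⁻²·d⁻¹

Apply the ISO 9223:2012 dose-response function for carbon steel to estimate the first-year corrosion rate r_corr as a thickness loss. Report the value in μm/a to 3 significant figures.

carbon steel: T≤10 °C ⇒ hinge +0.150·(-11.5−10) = -3.2250
  SO₂ term: 1.77·13.0^0.52·exp(0.02·79-3.2250) = 1.297
  Sd branch = 0.102·Sd^0.62·e^(0.033·RH+0.04·T) = 36.76 μm/a
  r_corr = 1.297 + 36.76 = 38.05 μm/a

r_corr = 38.1 μm/a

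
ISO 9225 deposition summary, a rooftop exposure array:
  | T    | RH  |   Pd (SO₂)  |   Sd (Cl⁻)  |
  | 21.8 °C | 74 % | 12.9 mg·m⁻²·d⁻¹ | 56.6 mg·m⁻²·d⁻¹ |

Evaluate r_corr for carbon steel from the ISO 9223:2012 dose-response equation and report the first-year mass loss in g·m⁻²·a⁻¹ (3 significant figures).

carbon steel: T>10 °C ⇒ hinge -0.054·(21.8−10) = -0.6372
  sulphur-dioxide contribution → 15.54 μm/a
  chloride contribution → 34.25 μm/a
  ⇒ r_corr(carbon steel) = 49.79 μm/a
Convert to mass loss: 49.79 μm/a × 7.85 g/cm³ = 390.8 g·m⁻²·a⁻¹

r_corr = 391 g·m⁻²·a⁻¹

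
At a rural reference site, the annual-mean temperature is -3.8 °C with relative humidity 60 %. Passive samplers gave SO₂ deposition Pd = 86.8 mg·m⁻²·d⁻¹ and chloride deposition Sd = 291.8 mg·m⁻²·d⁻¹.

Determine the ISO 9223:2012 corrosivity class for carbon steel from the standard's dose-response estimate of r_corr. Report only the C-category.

C3

carbon steel: temperature factor f = +0.150·(-13.8) = -2.0700
  sulphur-dioxide contribution → 7.554 μm/a
  chloride contribution → 21.42 μm/a
  ⇒ r_corr(carbon steel) = 28.98 μm/a
Category bounds: 25…50 μm/a bracket r_corr ⇒ C3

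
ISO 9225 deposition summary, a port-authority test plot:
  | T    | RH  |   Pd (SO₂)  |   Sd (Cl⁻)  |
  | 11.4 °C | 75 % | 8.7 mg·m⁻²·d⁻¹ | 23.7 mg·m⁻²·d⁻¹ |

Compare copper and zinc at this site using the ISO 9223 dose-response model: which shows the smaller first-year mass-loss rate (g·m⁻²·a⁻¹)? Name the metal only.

zinc

copper: f(T) = -0.080·(T−10) [T>10 °C] = -0.1120
  SO₂ term: 0.0053·8.7^0.26·exp(0.059·75-0.1120) = 0.6945
  Sd branch = 0.01025·Sd^0.27·e^(0.036·RH+0.049·T) = 0.6268 μm/a
  sum: 0.6945 + 0.6268 → r_corr = 1.321 μm/a
  mass loss = 1.321 μm/a × 8.96 g/cm³ = 11.84 g·m⁻²·a⁻¹
zinc: f(T) = -0.071·(T−10) [T>10 °C] = -0.0994
  SO₂ term: 0.0129·8.7^0.44·exp(0.046·75-0.0994) = 0.9531
  Cl⁻ term: 0.0175·23.7^0.57·exp(0.008·75+0.085·11.4) = 0.5106
  sum: 0.9531 + 0.5106 → r_corr = 1.464 μm/a
  mass loss = 1.464 μm/a × 7.14 g/cm³ = 10.45 g·m⁻²·a⁻¹
Ordering by g·m⁻²·a⁻¹: copper (11.8) > zinc (10.5)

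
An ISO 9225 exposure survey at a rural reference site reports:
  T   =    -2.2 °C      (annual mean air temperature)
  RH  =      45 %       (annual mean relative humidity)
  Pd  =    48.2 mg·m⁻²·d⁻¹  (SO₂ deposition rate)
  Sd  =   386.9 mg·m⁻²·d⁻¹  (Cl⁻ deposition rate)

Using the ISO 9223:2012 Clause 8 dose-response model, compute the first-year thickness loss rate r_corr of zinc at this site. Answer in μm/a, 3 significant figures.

r_corr = 0.975 μm/a

zinc: T≤10 °C ⇒ hinge +0.038·(-2.2−10) = -0.4636
  sulphur-dioxide contribution → 0.3538 μm/a
  chloride contribution → 0.621 μm/a
  total first-year rate 0.9748 μm/a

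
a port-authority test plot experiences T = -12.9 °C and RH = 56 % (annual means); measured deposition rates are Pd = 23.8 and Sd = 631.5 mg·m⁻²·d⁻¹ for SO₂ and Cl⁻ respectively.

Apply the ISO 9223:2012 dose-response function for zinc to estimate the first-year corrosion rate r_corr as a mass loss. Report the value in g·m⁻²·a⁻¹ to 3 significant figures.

zinc: T≤10 °C ⇒ hinge +0.038·(-12.9−10) = -0.8702
  Pd branch = 0.0129·Pd^0.44·e^(0.046·RH+f) = 0.2865 μm/a
  Cl⁻ term: 0.0175·631.5^0.57·exp(0.008·56+0.085·-12.9) = 0.3611
  r_corr = 0.2865 + 0.3611 = 0.6476 μm/a
Convert to mass loss: 0.6476 μm/a × 7.14 g/cm³ = 4.624 g·m⁻²·a⁻¹

r_corr = 4.62 g·m⁻²·a⁻¹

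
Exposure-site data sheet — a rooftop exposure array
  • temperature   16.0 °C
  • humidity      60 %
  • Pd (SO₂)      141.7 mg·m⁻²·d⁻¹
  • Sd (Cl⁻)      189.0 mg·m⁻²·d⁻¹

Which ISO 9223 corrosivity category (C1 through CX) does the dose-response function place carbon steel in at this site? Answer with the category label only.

C5

carbon steel: temperature factor f = -0.054·(6.0) = -0.3240
  sulphur-dioxide contribution → 55.86 μm/a
  chloride contribution → 36.13 μm/a
  total first-year rate 91.99 μm/a
92 μm/a falls in (80, 200] for carbon steel → category C5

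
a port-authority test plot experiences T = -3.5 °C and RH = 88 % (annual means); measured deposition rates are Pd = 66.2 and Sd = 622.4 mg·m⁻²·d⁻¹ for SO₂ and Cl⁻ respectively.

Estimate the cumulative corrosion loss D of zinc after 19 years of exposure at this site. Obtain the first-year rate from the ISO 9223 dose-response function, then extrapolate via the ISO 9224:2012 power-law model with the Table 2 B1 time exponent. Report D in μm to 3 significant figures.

D(19) = 41.9 μm

zinc: temperature factor f = +0.038·(-13.5) = -0.5130
  SO₂ term: 0.0129·66.2^0.44·exp(0.046·88-0.5130) = 2.799
  Sd branch = 0.0175·Sd^0.57·e^(0.008·RH+0.085·T) = 1.028 μm/a
  r_corr = 2.799 + 1.028 = 3.827 μm/a
Long-term exponent b (ISO 9224 Table 2, B1) = 0.813
  D(19) = 3.827 × 19^0.813 = 3.827 × 10.96 = 41.93 μm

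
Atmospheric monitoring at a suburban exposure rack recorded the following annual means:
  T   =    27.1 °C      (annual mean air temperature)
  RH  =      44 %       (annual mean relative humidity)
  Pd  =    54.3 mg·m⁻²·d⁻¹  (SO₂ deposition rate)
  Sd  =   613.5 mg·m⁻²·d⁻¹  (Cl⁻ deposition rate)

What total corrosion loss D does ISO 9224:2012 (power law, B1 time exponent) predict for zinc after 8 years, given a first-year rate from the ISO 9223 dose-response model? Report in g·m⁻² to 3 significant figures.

D(8) = 381 g·m⁻²

zinc: temperature factor f = -0.071·(17.1) = -1.2141
  SO₂ term: 0.0129·54.3^0.44·exp(0.046·44-1.2141) = 0.1681
  Cl⁻ term: 0.0175·613.5^0.57·exp(0.008·44+0.085·27.1) = 9.669
  r_corr = 0.1681 + 9.669 = 9.837 μm/a
ISO 9224: D(t) = r_corr · t^b with b = 0.813 (zinc, B1)
  D(8) = 9.837 × 8^0.813 = 9.837 × 5.423 = 53.34 μm
  Mass loss = 53.34 μm × 7.14 g/cm³ = 380.9 g·m⁻²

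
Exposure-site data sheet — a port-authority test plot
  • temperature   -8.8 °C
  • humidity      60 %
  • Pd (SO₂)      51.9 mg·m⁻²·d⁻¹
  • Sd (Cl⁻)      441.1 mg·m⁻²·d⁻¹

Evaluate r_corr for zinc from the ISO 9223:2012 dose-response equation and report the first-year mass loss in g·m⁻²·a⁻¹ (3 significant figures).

r_corr = 7.12 g·m⁻²·a⁻¹

zinc: temperature factor f = +0.038·(-18.8) = -0.7144
  Pd branch = 0.0129·Pd^0.44·e^(0.046·RH+f) = 0.5671 μm/a
  Sd branch = 0.0175·Sd^0.57·e^(0.008·RH+0.085·T) = 0.4306 μm/a
  r_corr = 0.5671 + 0.4306 = 0.9977 μm/a
Convert to mass loss: 0.9977 μm/a × 7.14 g/cm³ = 7.123 g·m⁻²·a⁻¹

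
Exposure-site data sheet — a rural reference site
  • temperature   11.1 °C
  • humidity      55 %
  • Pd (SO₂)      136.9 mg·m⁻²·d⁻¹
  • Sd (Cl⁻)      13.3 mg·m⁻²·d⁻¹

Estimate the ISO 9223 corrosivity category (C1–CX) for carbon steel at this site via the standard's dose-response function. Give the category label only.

carbon steel: temperature factor f = -0.054·(1.1) = -0.0594
  Pd branch = 1.77·Pd^0.52·e^(0.02·RH+f) = 64.69 μm/a
  Sd branch = 0.102·Sd^0.62·e^(0.033·RH+0.04·T) = 4.858 μm/a
  sum: 64.69 + 4.858 → r_corr = 69.55 μm/a
Category bounds: 50…80 μm/a bracket r_corr ⇒ C4

C4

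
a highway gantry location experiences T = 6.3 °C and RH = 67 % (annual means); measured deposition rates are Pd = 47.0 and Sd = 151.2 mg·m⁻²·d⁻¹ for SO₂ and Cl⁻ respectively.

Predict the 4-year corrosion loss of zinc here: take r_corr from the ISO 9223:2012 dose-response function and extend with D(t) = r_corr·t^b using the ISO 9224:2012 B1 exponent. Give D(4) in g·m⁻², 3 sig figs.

D(4) = 49.0 g·m⁻²

zinc: f(T) = +0.038·(T−10) [T≤10 °C] = -0.1406
  Pd branch = 0.0129·Pd^0.44·e^(0.046·RH+f) = 1.33 μm/a
  Sd branch = 0.0175·Sd^0.57·e^(0.008·RH+0.085·T) = 0.8927 μm/a
  r_corr = 1.33 + 0.8927 = 2.222 μm/a
Power-law: D(4) = r_corr · 4^0.813
  D(4) = 2.222 × 4^0.813 = 2.222 × 3.087 = 6.86 μm
  Mass loss = 6.86 μm × 7.14 g/cm³ = 48.98 g·m⁻²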